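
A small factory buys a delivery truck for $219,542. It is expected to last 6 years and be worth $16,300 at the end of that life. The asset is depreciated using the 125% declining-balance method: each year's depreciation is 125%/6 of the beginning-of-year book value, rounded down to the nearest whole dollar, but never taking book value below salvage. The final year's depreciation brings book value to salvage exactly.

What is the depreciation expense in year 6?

Depreciable base = $219,542 − $16,300 = $203,242.
Year 1: ⌊$219,542 × 125%/6⌋ = $45,737. Book value $173,805.
Year 2: ⌊$173,805 × 125%/6⌋ = $36,209. Book value $137,596.
Year 3: ⌊$137,596 × 125%/6⌋ = $28,665. Book value $108,931.
Year 4: ⌊$108,931 × 125%/6⌋ = $22,693. Book value $86,238.
Year 5: ⌊$86,238 × 125%/6⌋ = $17,966. Book value $68,272.
Year 6 (final): $68,272 − $16,300 = $51,972. Book value $16,300.

$51,972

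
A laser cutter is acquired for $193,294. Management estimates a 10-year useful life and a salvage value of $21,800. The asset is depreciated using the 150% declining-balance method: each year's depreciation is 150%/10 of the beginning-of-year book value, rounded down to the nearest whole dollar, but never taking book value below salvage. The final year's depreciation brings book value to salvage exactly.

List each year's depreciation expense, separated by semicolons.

Depreciable base = $193,294 − $21,800 = $171,494.
Year 1: ⌊$193,294 × 150%/10⌋ = $28,994. Book value $164,300.
Year 2: ⌊$164,300 × 150%/10⌋ = $24,645. Book value $139,655.
Year 3: ⌊$139,655 × 150%/10⌋ = $20,948. Book value $118,707.
Year 4: ⌊$118,707 × 150%/10⌋ = $17,806. Book value $100,901.
Year 5: ⌊$100,901 × 150%/10⌋ = $15,135. Book value $85,766.
Year 6: ⌊$85,766 × 150%/10⌋ = $12,864. Book value $72,902.
Year 7: ⌊$72,902 × 150%/10⌋ = $10,935. Book value $61,967.
Year 8: ⌊$61,967 × 150%/10⌋ = $9,295. Book value $52,672.
Year 9: ⌊$52,672 × 150%/10⌋ = $7,900. Book value $44,772.
Year 10 (final): $44,772 − $21,800 = $22,972. Book value $21,800.

$28,994; $24,645; $20,948; $17,806; $15,135; $12,864; $10,935; $9,295; $7,900; $22,972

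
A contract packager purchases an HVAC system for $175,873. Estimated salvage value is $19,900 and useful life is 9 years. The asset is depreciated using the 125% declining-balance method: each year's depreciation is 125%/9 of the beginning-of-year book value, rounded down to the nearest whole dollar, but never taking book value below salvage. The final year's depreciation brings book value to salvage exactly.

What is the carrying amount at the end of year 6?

Depreciable base = $175,873 − $19,900 = $155,973.
Year 1: ⌊$175,873 × 125%/9⌋ = $24,426. Book value $151,447.
Year 2: ⌊$151,447 × 125%/9⌋ = $21,034. Book value $130,413.
Year 3: ⌊$130,413 × 125%/9⌋ = $18,112. Book value $112,301.
Year 4: ⌊$112,301 × 125%/9⌋ = $15,597. Book value $96,704.
Year 5: ⌊$96,704 × 125%/9⌋ = $13,431. Book value $83,273.
Year 6: ⌊$83,273 × 125%/9⌋ = $11,565. Book value $71,708.

$71,708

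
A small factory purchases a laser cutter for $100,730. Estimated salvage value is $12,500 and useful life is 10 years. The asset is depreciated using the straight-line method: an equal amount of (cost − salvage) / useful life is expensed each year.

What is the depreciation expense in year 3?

Depreciable base = $100,730 − $12,500 = $88,230.
Annual expense = $88,230 / 10 = $8,823.

$8,823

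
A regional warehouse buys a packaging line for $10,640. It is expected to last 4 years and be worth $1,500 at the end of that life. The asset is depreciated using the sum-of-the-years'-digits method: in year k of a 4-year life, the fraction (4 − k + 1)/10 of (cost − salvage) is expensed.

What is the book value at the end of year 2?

Depreciable base = $10,640 − $1,500 = $9,140.
Sum of the years' digits = 4+3+2+1 = 10.
Year 1: $9,140 × 4/10 = $3,656. Book value $6,984.
Year 2: $9,140 × 3/10 = $2,742. Book value $4,242.

$4,242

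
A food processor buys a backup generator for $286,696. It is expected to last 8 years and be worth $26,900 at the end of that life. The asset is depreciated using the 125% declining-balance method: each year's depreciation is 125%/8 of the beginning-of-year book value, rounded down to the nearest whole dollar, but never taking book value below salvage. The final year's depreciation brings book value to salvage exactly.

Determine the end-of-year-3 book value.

Depreciable base = $286,696 − $26,900 = $259,796.
Year 1: ⌊$286,696 × 125%/8⌋ = $44,796. Book value $241,900.
Year 2: ⌊$241,900 × 125%/8⌋ = $37,796. Book value $204,104.
Year 3: ⌊$204,104 × 125%/8⌋ = $31,891. Book value $172,213.

$172,213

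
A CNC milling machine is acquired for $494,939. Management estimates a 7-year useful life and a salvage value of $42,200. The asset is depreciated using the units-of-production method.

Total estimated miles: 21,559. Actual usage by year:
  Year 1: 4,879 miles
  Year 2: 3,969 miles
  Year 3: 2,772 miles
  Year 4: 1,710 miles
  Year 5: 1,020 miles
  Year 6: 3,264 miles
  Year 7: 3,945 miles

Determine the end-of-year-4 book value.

$215,009

Depreciable base = $494,939 − $42,200 = $452,739.
Rate = $452,739 / 21,559 miles = $21 per mile.
Year 1: 4,879 × $21 = $102,459. Book value $392,480.
Year 2: 3,969 × $21 = $83,349. Book value $309,131.
Year 3: 2,772 × $21 = $58,212. Book value $250,919.
Year 4: 1,710 × $21 = $35,910. Book value $215,009.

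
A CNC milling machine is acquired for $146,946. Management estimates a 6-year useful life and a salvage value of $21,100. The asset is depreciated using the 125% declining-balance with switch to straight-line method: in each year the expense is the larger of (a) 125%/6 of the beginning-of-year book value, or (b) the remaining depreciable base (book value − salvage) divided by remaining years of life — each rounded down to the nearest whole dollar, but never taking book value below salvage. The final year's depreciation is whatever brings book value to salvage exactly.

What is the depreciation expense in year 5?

$17,270

Depreciable base = $146,946 − $21,100 = $125,846.
Year 1: DB = ⌊$146,946 × 125%/6⌋ = $30,613; SL = ⌊$125,846/6⌋ = $20,974 → take DB $30,613. Book value $116,333.
Year 2: DB = ⌊$116,333 × 125%/6⌋ = $24,236; SL = ⌊$95,233/5⌋ = $19,046 → take DB $24,236. Book value $92,097.
Year 3: DB = ⌊$92,097 × 125%/6⌋ = $19,186; SL = ⌊$70,997/4⌋ = $17,749 → take DB $19,186. Book value $72,911.
Year 4: DB = ⌊$72,911 × 125%/6⌋ = $15,189; SL = ⌊$51,811/3⌋ = $17,270 → take SL $17,270. Book value $55,641.
Year 5: DB = ⌊$55,641 × 125%/6⌋ = $11,591; SL = ⌊$34,541/2⌋ = $17,270 → take SL $17,270. Book value $38,371.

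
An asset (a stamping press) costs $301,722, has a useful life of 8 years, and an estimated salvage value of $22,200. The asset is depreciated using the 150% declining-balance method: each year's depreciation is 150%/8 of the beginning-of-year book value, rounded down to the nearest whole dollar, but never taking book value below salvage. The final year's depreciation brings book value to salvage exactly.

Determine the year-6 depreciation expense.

Depreciable base = $301,722 − $22,200 = $279,522.
Year 1: ⌊$301,722 × 150%/8⌋ = $56,572. Book value $245,150.
Year 2: ⌊$245,150 × 150%/8⌋ = $45,965. Book value $199,185.
Year 3: ⌊$199,185 × 150%/8⌋ = $37,347. Book value $161,838.
Year 4: ⌊$161,838 × 150%/8⌋ = $30,344. Book value $131,494.
Year 5: ⌊$131,494 × 150%/8⌋ = $24,655. Book value $106,839.
Year 6: ⌊$106,839 × 150%/8⌋ = $20,032. Book value $86,807.

$20,032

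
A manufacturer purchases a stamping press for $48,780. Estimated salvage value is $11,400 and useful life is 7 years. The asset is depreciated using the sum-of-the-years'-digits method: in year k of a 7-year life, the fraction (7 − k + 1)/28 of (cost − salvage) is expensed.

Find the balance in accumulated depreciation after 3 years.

Depreciable base = $48,780 − $11,400 = $37,380.
Sum of the years' digits = 7+6+5+4+3+2+1 = 28.
Year 1: $37,380 × 7/28 = $9,345. Book value $39,435.
Year 2: $37,380 × 6/28 = $8,010. Book value $31,425.
Year 3: $37,380 × 5/28 = $6,675. Book value $24,750.
Accumulated through year 3 = $48,780 − $24,750 = $24,030.

$24,030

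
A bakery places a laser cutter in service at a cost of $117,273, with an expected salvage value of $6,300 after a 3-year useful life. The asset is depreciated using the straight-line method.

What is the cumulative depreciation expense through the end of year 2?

Depreciable base = $117,273 − $6,300 = $110,973.
Annual expense = $110,973 / 3 = $36,991.
End of year 1: book value $80,282.
End of year 2: book value $43,291.
Accumulated through year 2 = $117,273 − $43,291 = $73,982.

$73,982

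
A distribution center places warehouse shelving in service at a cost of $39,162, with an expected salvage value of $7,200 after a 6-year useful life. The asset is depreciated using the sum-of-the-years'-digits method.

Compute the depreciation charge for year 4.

Depreciable base = $39,162 − $7,200 = $31,962.
Sum of the years' digits = 6+5+4+3+2+1 = 21.
Year 1: $31,962 × 6/21 = $9,132. Book value $30,030.
Year 2: $31,962 × 5/21 = $7,610. Book value $22,420.
Year 3: $31,962 × 4/21 = $6,088. Book value $16,332.
Year 4: $31,962 × 3/21 = $4,566. Book value $11,766.

$4,566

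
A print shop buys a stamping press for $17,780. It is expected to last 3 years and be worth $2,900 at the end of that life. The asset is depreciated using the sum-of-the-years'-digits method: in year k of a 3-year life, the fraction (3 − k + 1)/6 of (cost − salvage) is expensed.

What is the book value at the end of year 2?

Depreciable base = $17,780 − $2,900 = $14,880.
Sum of the years' digits = 3+2+1 = 6.
Year 1: $14,880 × 3/6 = $7,440. Book value $10,340.
Year 2: $14,880 × 2/6 = $4,960. Book value $5,380.

$5,380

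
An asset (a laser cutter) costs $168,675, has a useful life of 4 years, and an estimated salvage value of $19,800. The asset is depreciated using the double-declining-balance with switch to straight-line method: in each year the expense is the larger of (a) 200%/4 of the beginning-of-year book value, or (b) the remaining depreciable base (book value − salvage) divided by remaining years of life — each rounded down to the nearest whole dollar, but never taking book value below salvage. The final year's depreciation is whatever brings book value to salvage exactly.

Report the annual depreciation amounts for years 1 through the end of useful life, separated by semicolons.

Depreciable base = $168,675 − $19,800 = $148,875.
Year 1: DB = ⌊$168,675 × 200%/4⌋ = $84,337; SL = ⌊$148,875/4⌋ = $37,218 → take DB $84,337. Book value $84,338.
Year 2: DB = ⌊$84,338 × 200%/4⌋ = $42,169; SL = ⌊$64,538/3⌋ = $21,512 → take DB $42,169. Book value $42,169.
Year 3: DB = ⌊$42,169 × 200%/4⌋ = $21,084; SL = ⌊$22,369/2⌋ = $11,184 → take DB $21,084. Book value $21,085.
Year 4 (final): $21,085 − $19,800 = $1,285. Book value $19,800.

$84,337; $42,169; $21,084; $1,285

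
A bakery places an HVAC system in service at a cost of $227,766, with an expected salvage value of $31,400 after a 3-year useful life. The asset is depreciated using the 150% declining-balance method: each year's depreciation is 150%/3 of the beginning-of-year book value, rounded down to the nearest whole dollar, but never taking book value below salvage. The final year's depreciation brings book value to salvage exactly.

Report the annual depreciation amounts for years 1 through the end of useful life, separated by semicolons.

$113,883; $56,941; $25,542

Depreciable base = $227,766 − $31,400 = $196,366.
Year 1: ⌊$227,766 × 150%/3⌋ = $113,883. Book value $113,883.
Year 2: ⌊$113,883 × 150%/3⌋ = $56,941. Book value $56,942.
Year 3 (final): $56,942 − $31,400 = $25,542. Book value $31,400.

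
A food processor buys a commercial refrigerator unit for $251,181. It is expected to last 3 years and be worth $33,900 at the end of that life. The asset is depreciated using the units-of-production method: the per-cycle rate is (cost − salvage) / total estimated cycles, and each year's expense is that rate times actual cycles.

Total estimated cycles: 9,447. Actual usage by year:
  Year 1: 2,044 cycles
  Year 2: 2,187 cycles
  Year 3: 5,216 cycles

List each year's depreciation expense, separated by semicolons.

Depreciable base = $251,181 − $33,900 = $217,281.
Rate = $217,281 / 9,447 cycles = $23 per cycle.
Year 1: 2,044 × $23 = $47,012. Book value $204,169.
Year 2: 2,187 × $23 = $50,301. Book value $153,868.
Year 3: 5,216 × $23 = $119,968. Book value $33,900.

$47,012; $50,301; $119,968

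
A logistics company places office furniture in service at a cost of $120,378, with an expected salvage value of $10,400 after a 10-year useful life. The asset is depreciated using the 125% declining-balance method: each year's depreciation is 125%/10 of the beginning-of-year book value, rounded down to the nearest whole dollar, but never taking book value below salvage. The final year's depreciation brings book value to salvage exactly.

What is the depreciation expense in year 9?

Depreciable base = $120,378 − $10,400 = $109,978.
Year 1: ⌊$120,378 × 125%/10⌋ = $15,047. Book value $105,331.
Year 2: ⌊$105,331 × 125%/10⌋ = $13,166. Book value $92,165.
Year 3: ⌊$92,165 × 125%/10⌋ = $11,520. Book value $80,645.
Year 4: ⌊$80,645 × 125%/10⌋ = $10,080. Book value $70,565.
Year 5: ⌊$70,565 × 125%/10⌋ = $8,820. Book value $61,745.
Year 6: ⌊$61,745 × 125%/10⌋ = $7,718. Book value $54,027.
Year 7: ⌊$54,027 × 125%/10⌋ = $6,753. Book value $47,274.
Year 8: ⌊$47,274 × 125%/10⌋ = $5,909. Book value $41,365.
Year 9: ⌊$41,365 × 125%/10⌋ = $5,170. Book value $36,195.

$5,170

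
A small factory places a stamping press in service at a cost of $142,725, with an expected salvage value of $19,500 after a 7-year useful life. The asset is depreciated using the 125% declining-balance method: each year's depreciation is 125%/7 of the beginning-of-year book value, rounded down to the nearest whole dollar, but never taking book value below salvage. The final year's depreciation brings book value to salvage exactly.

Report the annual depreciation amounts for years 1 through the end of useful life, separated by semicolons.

$25,486; $20,935; $17,197; $14,126; $11,603; $9,531; $24,347

Depreciable base = $142,725 − $19,500 = $123,225.
Year 1: ⌊$142,725 × 125%/7⌋ = $25,486. Book value $117,239.
Year 2: ⌊$117,239 × 125%/7⌋ = $20,935. Book value $96,304.
Year 3: ⌊$96,304 × 125%/7⌋ = $17,197. Book value $79,107.
Year 4: ⌊$79,107 × 125%/7⌋ = $14,126. Book value $64,981.
Year 5: ⌊$64,981 × 125%/7⌋ = $11,603. Book value $53,378.
Year 6: ⌊$53,378 × 125%/7⌋ = $9,531. Book value $43,847.
Year 7 (final): $43,847 − $19,500 = $24,347. Book value $19,500.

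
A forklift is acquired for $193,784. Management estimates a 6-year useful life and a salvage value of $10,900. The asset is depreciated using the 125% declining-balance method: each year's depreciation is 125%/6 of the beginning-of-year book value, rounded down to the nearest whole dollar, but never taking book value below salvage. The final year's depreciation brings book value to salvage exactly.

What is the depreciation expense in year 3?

$25,302

Depreciable base = $193,784 − $10,900 = $182,884.
Year 1: ⌊$193,784 × 125%/6⌋ = $40,371. Book value $153,413.
Year 2: ⌊$153,413 × 125%/6⌋ = $31,961. Book value $121,452.
Year 3: ⌊$121,452 × 125%/6⌋ = $25,302. Book value $96,150.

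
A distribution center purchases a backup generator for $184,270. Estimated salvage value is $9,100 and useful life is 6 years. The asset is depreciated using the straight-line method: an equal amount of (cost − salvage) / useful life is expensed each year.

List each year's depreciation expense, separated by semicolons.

Depreciable base = $184,270 − $9,100 = $175,170.
Annual expense = $175,170 / 6 = $29,195.
End of year 1: book value $155,075.
End of year 2: book value $125,880.
End of year 3: book value $96,685.
End of year 4: book value $67,490.
End of year 5: book value $38,295.
End of year 6: book value $9,100.

$29,195; $29,195; $29,195; $29,195; $29,195; $29,195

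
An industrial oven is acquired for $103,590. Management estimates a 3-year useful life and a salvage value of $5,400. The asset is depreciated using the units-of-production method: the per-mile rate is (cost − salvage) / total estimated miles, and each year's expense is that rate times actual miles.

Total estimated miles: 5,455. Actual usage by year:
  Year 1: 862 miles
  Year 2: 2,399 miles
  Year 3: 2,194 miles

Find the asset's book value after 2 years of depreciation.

Depreciable base = $103,590 − $5,400 = $98,190.
Rate = $98,190 / 5,455 miles = $18 per mile.
Year 1: 862 × $18 = $15,516. Book value $88,074.
Year 2: 2,399 × $18 = $43,182. Book value $44,892.

$44,892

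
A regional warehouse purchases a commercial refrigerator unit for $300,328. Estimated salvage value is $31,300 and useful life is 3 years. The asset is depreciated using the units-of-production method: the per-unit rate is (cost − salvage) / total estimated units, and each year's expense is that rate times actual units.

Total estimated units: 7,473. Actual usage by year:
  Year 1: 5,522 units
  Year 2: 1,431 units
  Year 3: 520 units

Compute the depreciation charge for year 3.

$18,720

Depreciable base = $300,328 − $31,300 = $269,028.
Rate = $269,028 / 7,473 units = $36 per unit.
Year 1: 5,522 × $36 = $198,792. Book value $101,536.
Year 2: 1,431 × $36 = $51,516. Book value $50,020.
Year 3: 520 × $36 = $18,720. Book value $31,300.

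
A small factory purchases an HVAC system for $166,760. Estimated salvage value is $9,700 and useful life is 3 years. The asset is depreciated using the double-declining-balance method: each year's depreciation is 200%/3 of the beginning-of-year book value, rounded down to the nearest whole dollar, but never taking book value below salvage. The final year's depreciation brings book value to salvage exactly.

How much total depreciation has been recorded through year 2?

Depreciable base = $166,760 − $9,700 = $157,060.
Year 1: ⌊$166,760 × 200%/3⌋ = $111,173. Book value $55,587.
Year 2: ⌊$55,587 × 200%/3⌋ = $37,058. Book value $18,529.
Accumulated through year 2 = $166,760 − $18,529 = $148,231.

$148,231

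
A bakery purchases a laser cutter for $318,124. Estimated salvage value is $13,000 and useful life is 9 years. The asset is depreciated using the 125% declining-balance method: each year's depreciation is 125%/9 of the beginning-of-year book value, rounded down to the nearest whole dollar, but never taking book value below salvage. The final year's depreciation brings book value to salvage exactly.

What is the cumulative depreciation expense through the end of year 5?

Depreciable base = $318,124 − $13,000 = $305,124.
Year 1: ⌊$318,124 × 125%/9⌋ = $44,183. Book value $273,941.
Year 2: ⌊$273,941 × 125%/9⌋ = $38,047. Book value $235,894.
Year 3: ⌊$235,894 × 125%/9⌋ = $32,763. Book value $203,131.
Year 4: ⌊$203,131 × 125%/9⌋ = $28,212. Book value $174,919.
Year 5: ⌊$174,919 × 125%/9⌋ = $24,294. Book value $150,625.
Accumulated through year 5 = $318,124 − $150,625 = $167,499.

$167,499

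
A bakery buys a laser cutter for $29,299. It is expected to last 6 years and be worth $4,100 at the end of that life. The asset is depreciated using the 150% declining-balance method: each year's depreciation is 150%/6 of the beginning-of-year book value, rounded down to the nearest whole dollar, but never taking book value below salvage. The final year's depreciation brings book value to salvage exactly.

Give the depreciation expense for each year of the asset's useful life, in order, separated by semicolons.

Depreciable base = $29,299 − $4,100 = $25,199.
Year 1: ⌊$29,299 × 150%/6⌋ = $7,324. Book value $21,975.
Year 2: ⌊$21,975 × 150%/6⌋ = $5,493. Book value $16,482.
Year 3: ⌊$16,482 × 150%/6⌋ = $4,120. Book value $12,362.
Year 4: ⌊$12,362 × 150%/6⌋ = $3,090. Book value $9,272.
Year 5: ⌊$9,272 × 150%/6⌋ = $2,318. Book value $6,954.
Year 6 (final): $6,954 − $4,100 = $2,854. Book value $4,100.

$7,324; $5,493; $4,120; $3,090; $2,318; $2,854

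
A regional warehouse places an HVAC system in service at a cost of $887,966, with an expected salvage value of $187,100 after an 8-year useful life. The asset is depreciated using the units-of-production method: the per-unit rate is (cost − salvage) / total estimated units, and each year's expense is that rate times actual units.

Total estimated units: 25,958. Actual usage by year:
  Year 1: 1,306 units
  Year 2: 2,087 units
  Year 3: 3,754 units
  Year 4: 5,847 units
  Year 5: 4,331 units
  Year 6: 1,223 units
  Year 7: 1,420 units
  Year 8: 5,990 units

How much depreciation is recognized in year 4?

$157,869

Depreciable base = $887,966 − $187,100 = $700,866.
Rate = $700,866 / 25,958 units = $27 per unit.
Year 1: 1,306 × $27 = $35,262. Book value $852,704.
Year 2: 2,087 × $27 = $56,349. Book value $796,355.
Year 3: 3,754 × $27 = $101,358. Book value $694,997.
Year 4: 5,847 × $27 = $157,869. Book value $537,128.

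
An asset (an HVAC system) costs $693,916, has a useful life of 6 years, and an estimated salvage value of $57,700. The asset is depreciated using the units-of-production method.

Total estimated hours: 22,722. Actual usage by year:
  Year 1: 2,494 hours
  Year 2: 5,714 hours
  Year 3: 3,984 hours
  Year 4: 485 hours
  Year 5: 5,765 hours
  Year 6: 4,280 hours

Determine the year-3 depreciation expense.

Depreciable base = $693,916 − $57,700 = $636,216.
Rate = $636,216 / 22,722 hours = $28 per hour.
Year 1: 2,494 × $28 = $69,832. Book value $624,084.
Year 2: 5,714 × $28 = $159,992. Book value $464,092.
Year 3: 3,984 × $28 = $111,552. Book value $352,540.

$111,552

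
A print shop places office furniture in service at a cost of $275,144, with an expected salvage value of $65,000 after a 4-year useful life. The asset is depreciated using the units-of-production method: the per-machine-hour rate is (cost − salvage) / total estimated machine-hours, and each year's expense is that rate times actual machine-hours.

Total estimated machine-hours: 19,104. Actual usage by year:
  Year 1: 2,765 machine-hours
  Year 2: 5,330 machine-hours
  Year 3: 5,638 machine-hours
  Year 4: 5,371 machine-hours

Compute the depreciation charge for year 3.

Depreciable base = $275,144 − $65,000 = $210,144.
Rate = $210,144 / 19,104 machine-hours = $11 per machine-hour.
Year 1: 2,765 × $11 = $30,415. Book value $244,729.
Year 2: 5,330 × $11 = $58,630. Book value $186,099.
Year 3: 5,638 × $11 = $62,018. Book value $124,081.

$62,018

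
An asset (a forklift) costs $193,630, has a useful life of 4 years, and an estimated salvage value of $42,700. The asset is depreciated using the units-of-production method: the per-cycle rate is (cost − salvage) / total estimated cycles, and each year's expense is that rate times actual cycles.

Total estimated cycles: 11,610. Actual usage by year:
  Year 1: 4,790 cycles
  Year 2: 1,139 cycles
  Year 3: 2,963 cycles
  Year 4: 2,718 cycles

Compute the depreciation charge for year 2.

Depreciable base = $193,630 − $42,700 = $150,930.
Rate = $150,930 / 11,610 cycles = $13 per cycle.
Year 1: 4,790 × $13 = $62,270. Book value $131,360.
Year 2: 1,139 × $13 = $14,807. Book value $116,553.

$14,807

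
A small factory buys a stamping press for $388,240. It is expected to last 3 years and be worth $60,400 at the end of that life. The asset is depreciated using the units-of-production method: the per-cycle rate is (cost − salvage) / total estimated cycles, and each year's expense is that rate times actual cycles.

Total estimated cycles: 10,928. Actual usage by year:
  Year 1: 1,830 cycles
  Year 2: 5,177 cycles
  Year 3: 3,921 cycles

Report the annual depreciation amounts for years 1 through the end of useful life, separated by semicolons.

Depreciable base = $388,240 − $60,400 = $327,840.
Rate = $327,840 / 10,928 cycles = $30 per cycle.
Year 1: 1,830 × $30 = $54,900. Book value $333,340.
Year 2: 5,177 × $30 = $155,310. Book value $178,030.
Year 3: 3,921 × $30 = $117,630. Book value $60,400.

$54,900; $155,310; $117,630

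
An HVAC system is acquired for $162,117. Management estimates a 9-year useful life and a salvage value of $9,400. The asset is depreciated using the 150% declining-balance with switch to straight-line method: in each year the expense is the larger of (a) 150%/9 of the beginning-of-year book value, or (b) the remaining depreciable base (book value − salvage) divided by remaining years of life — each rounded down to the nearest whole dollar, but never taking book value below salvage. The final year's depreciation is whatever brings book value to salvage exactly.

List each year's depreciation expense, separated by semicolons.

Depreciable base = $162,117 − $9,400 = $152,717.
Year 1: DB = ⌊$162,117 × 150%/9⌋ = $27,019; SL = ⌊$152,717/9⌋ = $16,968 → take DB $27,019. Book value $135,098.
Year 2: DB = ⌊$135,098 × 150%/9⌋ = $22,516; SL = ⌊$125,698/8⌋ = $15,712 → take DB $22,516. Book value $112,582.
Year 3: DB = ⌊$112,582 × 150%/9⌋ = $18,763; SL = ⌊$103,182/7⌋ = $14,740 → take DB $18,763. Book value $93,819.
Year 4: DB = ⌊$93,819 × 150%/9⌋ = $15,636; SL = ⌊$84,419/6⌋ = $14,069 → take DB $15,636. Book value $78,183.
Year 5: DB = ⌊$78,183 × 150%/9⌋ = $13,030; SL = ⌊$68,783/5⌋ = $13,756 → take SL $13,756. Book value $64,427.
Year 6: DB = ⌊$64,427 × 150%/9⌋ = $10,737; SL = ⌊$55,027/4⌋ = $13,756 → take SL $13,756. Book value $50,671.
Year 7: DB = ⌊$50,671 × 150%/9⌋ = $8,445; SL = ⌊$41,271/3⌋ = $13,757 → take SL $13,757. Book value $36,914.
Year 8: DB = ⌊$36,914 × 150%/9⌋ = $6,152; SL = ⌊$27,514/2⌋ = $13,757 → take SL $13,757. Book value $23,157.
Year 9 (final): $23,157 − $9,400 = $13,757. Book value $9,400.

$27,019; $22,516; $18,763; $15,636; $13,756; $13,756; $13,757; $13,757; $13,757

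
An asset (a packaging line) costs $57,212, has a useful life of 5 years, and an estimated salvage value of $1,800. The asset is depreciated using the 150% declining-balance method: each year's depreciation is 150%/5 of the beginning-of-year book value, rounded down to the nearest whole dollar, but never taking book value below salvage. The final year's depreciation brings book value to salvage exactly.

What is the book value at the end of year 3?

$19,625

Depreciable base = $57,212 − $1,800 = $55,412.
Year 1: ⌊$57,212 × 150%/5⌋ = $17,163. Book value $40,049.
Year 2: ⌊$40,049 × 150%/5⌋ = $12,014. Book value $28,035.
Year 3: ⌊$28,035 × 150%/5⌋ = $8,410. Book value $19,625.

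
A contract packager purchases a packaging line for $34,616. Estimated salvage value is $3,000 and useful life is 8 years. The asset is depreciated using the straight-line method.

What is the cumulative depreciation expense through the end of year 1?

$3,952

Depreciable base = $34,616 − $3,000 = $31,616.
Annual expense = $31,616 / 8 = $3,952.
End of year 1: book value $30,664.
Accumulated through year 1 = $34,616 − $30,664 = $3,952.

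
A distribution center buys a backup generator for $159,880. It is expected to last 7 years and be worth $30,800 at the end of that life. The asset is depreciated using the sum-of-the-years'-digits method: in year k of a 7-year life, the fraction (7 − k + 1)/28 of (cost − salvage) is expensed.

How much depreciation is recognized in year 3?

$23,050

Depreciable base = $159,880 − $30,800 = $129,080.
Sum of the years' digits = 7+6+5+4+3+2+1 = 28.
Year 1: $129,080 × 7/28 = $32,270. Book value $127,610.
Year 2: $129,080 × 6/28 = $27,660. Book value $99,950.
Year 3: $129,080 × 5/28 = $23,050. Book value $76,900.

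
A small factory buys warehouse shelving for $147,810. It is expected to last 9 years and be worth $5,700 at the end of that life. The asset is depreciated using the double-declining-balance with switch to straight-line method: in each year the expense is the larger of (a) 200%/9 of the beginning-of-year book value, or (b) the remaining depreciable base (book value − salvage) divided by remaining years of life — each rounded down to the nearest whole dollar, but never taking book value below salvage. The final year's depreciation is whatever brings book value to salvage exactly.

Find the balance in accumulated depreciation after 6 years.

Depreciable base = $147,810 − $5,700 = $142,110.
Year 1: DB = ⌊$147,810 × 200%/9⌋ = $32,846; SL = ⌊$142,110/9⌋ = $15,790 → take DB $32,846. Book value $114,964.
Year 2: DB = ⌊$114,964 × 200%/9⌋ = $25,547; SL = ⌊$109,264/8⌋ = $13,658 → take DB $25,547. Book value $89,417.
Year 3: DB = ⌊$89,417 × 200%/9⌋ = $19,870; SL = ⌊$83,717/7⌋ = $11,959 → take DB $19,870. Book value $69,547.
Year 4: DB = ⌊$69,547 × 200%/9⌋ = $15,454; SL = ⌊$63,847/6⌋ = $10,641 → take DB $15,454. Book value $54,093.
Year 5: DB = ⌊$54,093 × 200%/9⌋ = $12,020; SL = ⌊$48,393/5⌋ = $9,678 → take DB $12,020. Book value $42,073.
Year 6: DB = ⌊$42,073 × 200%/9⌋ = $9,349; SL = ⌊$36,373/4⌋ = $9,093 → take DB $9,349. Book value $32,724.
Accumulated through year 6 = $147,810 − $32,724 = $115,086.

$115,086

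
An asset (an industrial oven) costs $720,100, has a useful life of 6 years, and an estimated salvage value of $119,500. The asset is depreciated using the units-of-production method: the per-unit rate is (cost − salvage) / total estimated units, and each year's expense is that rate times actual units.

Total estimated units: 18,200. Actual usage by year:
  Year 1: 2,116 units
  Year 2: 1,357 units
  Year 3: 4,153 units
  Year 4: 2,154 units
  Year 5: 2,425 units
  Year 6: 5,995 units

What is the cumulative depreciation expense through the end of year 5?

$402,765

Depreciable base = $720,100 − $119,500 = $600,600.
Rate = $600,600 / 18,200 units = $33 per unit.
Year 1: 2,116 × $33 = $69,828. Book value $650,272.
Year 2: 1,357 × $33 = $44,781. Book value $605,491.
Year 3: 4,153 × $33 = $137,049. Book value $468,442.
Year 4: 2,154 × $33 = $71,082. Book value $397,360.
Year 5: 2,425 × $33 = $80,025. Book value $317,335.
Accumulated through year 5 = $720,100 − $317,335 = $402,765.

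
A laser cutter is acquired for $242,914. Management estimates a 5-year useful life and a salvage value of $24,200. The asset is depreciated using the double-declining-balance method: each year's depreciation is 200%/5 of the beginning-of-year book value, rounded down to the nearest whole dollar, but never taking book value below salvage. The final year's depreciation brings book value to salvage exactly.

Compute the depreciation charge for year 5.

$7,282

Depreciable base = $242,914 − $24,200 = $218,714.
Year 1: ⌊$242,914 × 200%/5⌋ = $97,165. Book value $145,749.
Year 2: ⌊$145,749 × 200%/5⌋ = $58,299. Book value $87,450.
Year 3: ⌊$87,450 × 200%/5⌋ = $34,980. Book value $52,470.
Year 4: ⌊$52,470 × 200%/5⌋ = $20,988. Book value $31,482.
Year 5 (final): $31,482 − $24,200 = $7,282. Book value $24,200.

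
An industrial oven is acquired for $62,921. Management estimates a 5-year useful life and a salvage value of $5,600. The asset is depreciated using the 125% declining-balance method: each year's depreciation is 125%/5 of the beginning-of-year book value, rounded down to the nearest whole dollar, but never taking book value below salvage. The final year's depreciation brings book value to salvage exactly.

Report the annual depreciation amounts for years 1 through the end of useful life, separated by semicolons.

$15,730; $11,797; $8,848; $6,636; $14,310

Depreciable base = $62,921 − $5,600 = $57,321.
Year 1: ⌊$62,921 × 125%/5⌋ = $15,730. Book value $47,191.
Year 2: ⌊$47,191 × 125%/5⌋ = $11,797. Book value $35,394.
Year 3: ⌊$35,394 × 125%/5⌋ = $8,848. Book value $26,546.
Year 4: ⌊$26,546 × 125%/5⌋ = $6,636. Book value $19,910.
Year 5 (final): $19,910 − $5,600 = $14,310. Book value $5,600.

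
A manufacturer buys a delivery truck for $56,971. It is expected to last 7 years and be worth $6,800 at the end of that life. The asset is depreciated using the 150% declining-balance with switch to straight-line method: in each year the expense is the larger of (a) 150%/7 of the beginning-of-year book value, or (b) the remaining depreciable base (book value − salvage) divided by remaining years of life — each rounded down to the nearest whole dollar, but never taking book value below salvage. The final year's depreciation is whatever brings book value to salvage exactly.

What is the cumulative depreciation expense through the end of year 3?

$29,336

Depreciable base = $56,971 − $6,800 = $50,171.
Year 1: DB = ⌊$56,971 × 150%/7⌋ = $12,208; SL = ⌊$50,171/7⌋ = $7,167 → take DB $12,208. Book value $44,763.
Year 2: DB = ⌊$44,763 × 150%/7⌋ = $9,592; SL = ⌊$37,963/6⌋ = $6,327 → take DB $9,592. Book value $35,171.
Year 3: DB = ⌊$35,171 × 150%/7⌋ = $7,536; SL = ⌊$28,371/5⌋ = $5,674 → take DB $7,536. Book value $27,635.
Accumulated through year 3 = $56,971 − $27,635 = $29,336.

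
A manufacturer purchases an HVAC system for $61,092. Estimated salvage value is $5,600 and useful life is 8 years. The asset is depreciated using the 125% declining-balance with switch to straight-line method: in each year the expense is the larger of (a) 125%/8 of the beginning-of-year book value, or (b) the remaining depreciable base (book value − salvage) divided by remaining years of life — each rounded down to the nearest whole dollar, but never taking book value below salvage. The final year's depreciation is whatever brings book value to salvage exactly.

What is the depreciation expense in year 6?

Depreciable base = $61,092 − $5,600 = $55,492.
Year 1: DB = ⌊$61,092 × 125%/8⌋ = $9,545; SL = ⌊$55,492/8⌋ = $6,936 → take DB $9,545. Book value $51,547.
Year 2: DB = ⌊$51,547 × 125%/8⌋ = $8,054; SL = ⌊$45,947/7⌋ = $6,563 → take DB $8,054. Book value $43,493.
Year 3: DB = ⌊$43,493 × 125%/8⌋ = $6,795; SL = ⌊$37,893/6⌋ = $6,315 → take DB $6,795. Book value $36,698.
Year 4: DB = ⌊$36,698 × 125%/8⌋ = $5,734; SL = ⌊$31,098/5⌋ = $6,219 → take SL $6,219. Book value $30,479.
Year 5: DB = ⌊$30,479 × 125%/8⌋ = $4,762; SL = ⌊$24,879/4⌋ = $6,219 → take SL $6,219. Book value $24,260.
Year 6: DB = ⌊$24,260 × 125%/8⌋ = $3,790; SL = ⌊$18,660/3⌋ = $6,220 → take SL $6,220. Book value $18,040.

$6,220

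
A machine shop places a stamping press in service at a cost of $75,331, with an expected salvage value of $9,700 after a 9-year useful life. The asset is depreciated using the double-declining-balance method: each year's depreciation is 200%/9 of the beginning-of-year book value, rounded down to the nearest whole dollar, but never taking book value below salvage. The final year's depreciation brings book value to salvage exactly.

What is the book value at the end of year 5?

Depreciable base = $75,331 − $9,700 = $65,631.
Year 1: ⌊$75,331 × 200%/9⌋ = $16,740. Book value $58,591.
Year 2: ⌊$58,591 × 200%/9⌋ = $13,020. Book value $45,571.
Year 3: ⌊$45,571 × 200%/9⌋ = $10,126. Book value $35,445.
Year 4: ⌊$35,445 × 200%/9⌋ = $7,876. Book value $27,569.
Year 5: ⌊$27,569 × 200%/9⌋ = $6,126. Book value $21,443.

$21,443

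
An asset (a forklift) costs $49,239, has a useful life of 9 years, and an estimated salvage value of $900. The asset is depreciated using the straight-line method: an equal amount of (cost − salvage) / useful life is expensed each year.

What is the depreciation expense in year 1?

Depreciable base = $49,239 − $900 = $48,339.
Annual expense = $48,339 / 9 = $5,371.

$5,371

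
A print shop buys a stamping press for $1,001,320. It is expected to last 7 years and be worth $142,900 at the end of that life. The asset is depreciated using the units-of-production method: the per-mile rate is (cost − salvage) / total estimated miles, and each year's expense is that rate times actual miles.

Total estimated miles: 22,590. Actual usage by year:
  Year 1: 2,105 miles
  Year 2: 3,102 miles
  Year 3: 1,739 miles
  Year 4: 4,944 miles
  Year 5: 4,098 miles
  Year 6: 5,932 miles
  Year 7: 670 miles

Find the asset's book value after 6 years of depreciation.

Depreciable base = $1,001,320 − $142,900 = $858,420.
Rate = $858,420 / 22,590 miles = $38 per mile.
Year 1: 2,105 × $38 = $79,990. Book value $921,330.
Year 2: 3,102 × $38 = $117,876. Book value $803,454.
Year 3: 1,739 × $38 = $66,082. Book value $737,372.
Year 4: 4,944 × $38 = $187,872. Book value $549,500.
Year 5: 4,098 × $38 = $155,724. Book value $393,776.
Year 6: 5,932 × $38 = $225,416. Book value $168,360.

$168,360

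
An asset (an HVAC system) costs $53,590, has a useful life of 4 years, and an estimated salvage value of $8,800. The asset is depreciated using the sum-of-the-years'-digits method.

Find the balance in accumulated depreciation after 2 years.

$31,353

Depreciable base = $53,590 − $8,800 = $44,790.
Sum of the years' digits = 4+3+2+1 = 10.
Year 1: $44,790 × 4/10 = $17,916. Book value $35,674.
Year 2: $44,790 × 3/10 = $13,437. Book value $22,237.
Accumulated through year 2 = $53,590 − $22,237 = $31,353.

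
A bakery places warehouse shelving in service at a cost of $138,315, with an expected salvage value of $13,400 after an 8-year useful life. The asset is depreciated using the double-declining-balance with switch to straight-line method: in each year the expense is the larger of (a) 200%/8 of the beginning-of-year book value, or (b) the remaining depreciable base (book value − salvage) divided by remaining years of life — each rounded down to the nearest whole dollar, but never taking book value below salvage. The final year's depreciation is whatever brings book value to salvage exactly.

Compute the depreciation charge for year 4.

$14,588

Depreciable base = $138,315 − $13,400 = $124,915.
Year 1: DB = ⌊$138,315 × 200%/8⌋ = $34,578; SL = ⌊$124,915/8⌋ = $15,614 → take DB $34,578. Book value $103,737.
Year 2: DB = ⌊$103,737 × 200%/8⌋ = $25,934; SL = ⌊$90,337/7⌋ = $12,905 → take DB $25,934. Book value $77,803.
Year 3: DB = ⌊$77,803 × 200%/8⌋ = $19,450; SL = ⌊$64,403/6⌋ = $10,733 → take DB $19,450. Book value $58,353.
Year 4: DB = ⌊$58,353 × 200%/8⌋ = $14,588; SL = ⌊$44,953/5⌋ = $8,990 → take DB $14,588. Book value $43,765.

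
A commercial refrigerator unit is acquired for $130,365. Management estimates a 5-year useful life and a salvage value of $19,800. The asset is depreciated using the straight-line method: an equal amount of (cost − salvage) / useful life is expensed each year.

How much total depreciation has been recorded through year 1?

$22,113

Depreciable base = $130,365 − $19,800 = $110,565.
Annual expense = $110,565 / 5 = $22,113.
End of year 1: book value $108,252.
Accumulated through year 1 = $130,365 − $108,252 = $22,113.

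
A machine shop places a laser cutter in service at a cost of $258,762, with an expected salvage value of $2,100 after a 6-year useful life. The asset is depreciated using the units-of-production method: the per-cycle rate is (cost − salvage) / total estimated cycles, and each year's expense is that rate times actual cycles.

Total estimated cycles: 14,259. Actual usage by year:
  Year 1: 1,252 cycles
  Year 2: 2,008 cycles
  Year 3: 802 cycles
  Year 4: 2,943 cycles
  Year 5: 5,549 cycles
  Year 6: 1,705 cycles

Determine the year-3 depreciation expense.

Depreciable base = $258,762 − $2,100 = $256,662.
Rate = $256,662 / 14,259 cycles = $18 per cycle.
Year 1: 1,252 × $18 = $22,536. Book value $236,226.
Year 2: 2,008 × $18 = $36,144. Book value $200,082.
Year 3: 802 × $18 = $14,436. Book value $185,646.

$14,436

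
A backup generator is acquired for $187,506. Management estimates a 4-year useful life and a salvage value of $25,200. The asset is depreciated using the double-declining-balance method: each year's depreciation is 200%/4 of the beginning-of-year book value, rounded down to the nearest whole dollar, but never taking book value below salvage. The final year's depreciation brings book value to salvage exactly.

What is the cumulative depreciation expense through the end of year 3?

Depreciable base = $187,506 − $25,200 = $162,306.
Year 1: ⌊$187,506 × 200%/4⌋ = $93,753. Book value $93,753.
Year 2: ⌊$93,753 × 200%/4⌋ = $46,876. Book value $46,877.
Year 3: ⌊$46,877 × 200%/4⌋ = $23,438, capped at $21,677. Book value $25,200.
Accumulated through year 3 = $187,506 − $25,200 = $162,306.

$162,306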